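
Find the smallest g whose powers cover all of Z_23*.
g = 5. Powers: [5, 2, 10, 4, 20, 8, 17, 16, 11, ...] generates all 22 non-zero residues.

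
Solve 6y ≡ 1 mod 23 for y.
Since 23 is prime, by Fermat 6^(-1) ≡ 6^{21} ≡ 4 mod 23. Verify: 6 × 4 = 24 ≡ 1 mod 23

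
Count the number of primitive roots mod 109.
There are φ(109-1) = φ(108) = 36 primitive roots modulo 109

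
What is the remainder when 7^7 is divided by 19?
By repeated squaring mod 19: 7^{1}≡7, 7^{2}≡11, 7^{4}≡7. Then 7^{7} = 7^{4+2+1} ≡ 7 × 11 × 7 ≡ 7 mod 19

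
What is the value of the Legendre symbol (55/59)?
(55/59) = 55^{29} mod 59 = -1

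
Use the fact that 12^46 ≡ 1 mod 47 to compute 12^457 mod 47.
By Fermat: 12^{46} ≡ 1 mod 47. 457 ≡ 43 mod 46. So 12^{457} ≡ 12^{43} ≡ 17 mod 47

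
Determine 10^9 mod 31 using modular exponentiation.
By repeated squaring mod 31: 10^{1}≡10, 10^{2}≡7, 10^{4}≡18, 10^{8}≡14. Then 10^{9} = 10^{8+1} ≡ 14 × 10 ≡ 16 mod 31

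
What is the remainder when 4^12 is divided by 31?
By repeated squaring (mod 31): 4^{1}≡4, 4^{2}≡16, 4^{4}≡8, 4^{8}≡2. Then 4^{12} = 4^{8+4} ≡ 2 × 8 ≡ 16 (mod 31)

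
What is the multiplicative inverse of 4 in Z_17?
Since 17 is prime, by Fermat 4^(-1) ≡ 4^{15} ≡ 13 (mod 17). Verify: 4 × 13 = 52 ≡ 1 (mod 17)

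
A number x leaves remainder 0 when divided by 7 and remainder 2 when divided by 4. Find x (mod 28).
M = 7 × 4 = 28. M₁ = 4, y₁ ≡ 2 (mod 7). M₂ = 7, y₂ ≡ 3 (mod 4). x = 0×4×2 + 2×7×3 ≡ 14 (mod 28)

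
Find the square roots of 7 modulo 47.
The square roots of 7 mod 47 are 17 and 30. Verify: 17² = 289 ≡ 7 (mod 47)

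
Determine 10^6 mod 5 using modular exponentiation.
By repeated squaring (mod 5): 10^{1}≡0, 10^{2}≡0, 10^{4}≡0. Then 10^{6} = 10^{4+2} ≡ 0 × 0 ≡ 0 (mod 5)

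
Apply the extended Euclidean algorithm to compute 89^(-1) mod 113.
Extended GCD: 89(-33) + 113(26) = 1. So 89^(-1) ≡ -33 ≡ 80 mod 113. Verify: 89 × 80 = 7120 ≡ 1 mod 113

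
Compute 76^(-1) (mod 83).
Since 83 is prime, by Fermat 76^(-1) ≡ 76^{81} ≡ 71 (mod 83). Verify: 76 × 71 = 5396 ≡ 1 (mod 83)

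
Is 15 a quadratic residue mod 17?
By Euler's criterion: 15^{8} ≡ 1 (mod 17). Since this equals 1, 15 is a QR.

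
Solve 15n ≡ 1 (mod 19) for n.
Since 19 is prime, by Fermat 15^(-1) ≡ 15^{17} ≡ 14 (mod 19). Verify: 15 × 14 = 210 ≡ 1 (mod 19)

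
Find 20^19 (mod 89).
By repeated squaring (mod 89): 20^{1}≡20, 20^{2}≡44, 20^{4}≡67, 20^{8}≡39, 20^{16}≡8. Then 20^{19} = 20^{16+2+1} ≡ 8 × 44 × 20 ≡ 9 (mod 89)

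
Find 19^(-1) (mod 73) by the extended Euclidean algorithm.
Extended GCD: 19(-23) + 73(6) = 1. So 19^(-1) ≡ -23 ≡ 50 (mod 73). Verify: 19 × 50 = 950 ≡ 1 (mod 73)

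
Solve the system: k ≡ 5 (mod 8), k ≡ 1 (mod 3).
M = 8 × 3 = 24. M₁ = 3, y₁ ≡ 3 (mod 8). M₂ = 8, y₂ ≡ 2 (mod 3). k = 5×3×3 + 1×8×2 ≡ 13 (mod 24)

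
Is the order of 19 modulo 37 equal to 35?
Powers of 19 mod 37: 19^1≡19, 19^2≡28, 19^3≡14, 19^4≡7, 19^5≡22, 19^6≡11, 19^7≡24, 19^8≡12, 19^9≡6, 19^10≡3, 19^11≡20, 19^12≡10, 19^13≡5, 19^14≡21, 19^15≡29, 19^16≡33, 19^17≡35, 19^18≡36, 19^19≡18, 19^20≡9, 19^21≡23, 19^22≡30, 19^23≡15, 19^24≡26, 19^25≡13, 19^26≡25, 19^27≡31, 19^28≡34, 19^29≡17, 19^30≡27, 19^31≡32, 19^32≡16, 19^33≡8, 19^34≡4, 19^35≡2, 19^36≡1. 19^35≡2≢1, so ord ≠ 35. No, the actual order is 36.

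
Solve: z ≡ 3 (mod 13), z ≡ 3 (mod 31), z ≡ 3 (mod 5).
M = 13 × 31 × 5 = 2015. M₁ = 155, y₁ ≡ 12 (mod 13). M₂ = 65, y₂ ≡ 21 (mod 31). M₃ = 403, y₃ ≡ 2 (mod 5). z = 3×155×12 + 3×65×21 + 3×403×2 ≡ 3 (mod 2015)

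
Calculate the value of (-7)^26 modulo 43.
By repeated squaring (mod 43): (-7)^{1}≡36, (-7)^{2}≡6, (-7)^{4}≡36, (-7)^{8}≡6, (-7)^{16}≡36. Then (-7)^{26} = (-7)^{16+8+2} ≡ 36 × 6 × 6 ≡ 6 (mod 43)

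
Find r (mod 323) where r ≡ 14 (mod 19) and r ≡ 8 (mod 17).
M = 19 × 17 = 323. M₁ = 17, y₁ ≡ 9 (mod 19). M₂ = 19, y₂ ≡ 9 (mod 17). r = 14×17×9 + 8×19×9 ≡ 280 (mod 323)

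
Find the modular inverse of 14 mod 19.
Since 19 is prime, by Fermat 14^(-1) ≡ 14^{17} ≡ 15 (mod 19). Verify: 14 × 15 = 210 ≡ 1 (mod 19)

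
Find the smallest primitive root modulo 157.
g = 5. For each prime q|156: 5^{78}≡156, 5^{52}≡12, 5^{12}≡130, none ≡ 1, so ord_157(5) = 156 and 5 is a primitive root.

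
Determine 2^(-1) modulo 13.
Since 13 is prime, by Fermat 2^(-1) ≡ 2^{11} ≡ 7 (mod 13). Verify: 2 × 7 = 14 ≡ 1 (mod 13)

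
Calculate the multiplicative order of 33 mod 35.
Powers of 33 mod 35: 33^1≡33, 33^2≡4, 33^3≡27, 33^4≡16, 33^5≡3, 33^6≡29, 33^7≡12, 33^8≡11, 33^9≡13, 33^10≡9, 33^11≡17, 33^12≡1. So the order of 33 is 12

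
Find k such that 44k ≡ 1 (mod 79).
Since 79 is prime, by Fermat 44^(-1) ≡ 44^{77} ≡ 9 (mod 79). Verify: 44 × 9 = 396 ≡ 1 (mod 79)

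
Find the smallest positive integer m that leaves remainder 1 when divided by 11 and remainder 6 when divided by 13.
M = 11 × 13 = 143. M₁ = 13, y₁ ≡ 6 mod 11. M₂ = 11, y₂ ≡ 6 mod 13. m = 1×13×6 + 6×11×6 ≡ 45 mod 143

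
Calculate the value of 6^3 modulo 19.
6^{3} = 216 ≡ 7 mod 19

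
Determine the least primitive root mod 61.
g = 2. Powers: [2, 4, 8, 16, 32, 3, 6, 12, 24, ...] generates all 60 non-zero residues.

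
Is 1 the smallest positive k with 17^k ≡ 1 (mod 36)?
Powers of 17 mod 36: 17^1≡17, 17^2≡1. 17^1≡17≢1, so ord ≠ 1. No, the actual order is 2.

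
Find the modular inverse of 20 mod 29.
Since 29 is prime, by Fermat 20^(-1) ≡ 20^{27} ≡ 16 mod 29. Verify: 20 × 16 = 320 ≡ 1 mod 29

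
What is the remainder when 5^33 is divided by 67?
By repeated squaring (mod 67): 5^{1}≡5, 5^{2}≡25, 5^{4}≡22, 5^{8}≡15, 5^{16}≡24, 5^{32}≡40. Then 5^{33} = 5^{32+1} ≡ 40 × 5 ≡ 66 (mod 67)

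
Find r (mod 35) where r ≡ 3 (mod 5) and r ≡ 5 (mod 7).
M = 5 × 7 = 35. M₁ = 7, y₁ ≡ 3 (mod 5). M₂ = 5, y₂ ≡ 3 (mod 7). r = 3×7×3 + 5×5×3 ≡ 33 (mod 35)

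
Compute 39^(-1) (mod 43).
Since 43 is prime, by Fermat 39^(-1) ≡ 39^{41} ≡ 32 (mod 43). Verify: 39 × 32 = 1248 ≡ 1 (mod 43)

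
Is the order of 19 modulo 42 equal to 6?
Powers of 19 mod 42: 19^1≡19, 19^2≡25, 19^3≡13, 19^4≡37, 19^5≡31, 19^6≡1. First k with 19^k≡1 is k=6. Yes, ord_42(19) = 6.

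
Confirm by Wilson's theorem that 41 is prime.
(40)! mod 41 = 40. Since this equals -1 mod 41, Wilson confirms 41 is prime.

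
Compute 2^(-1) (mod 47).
Since 47 is prime, by Fermat 2^(-1) ≡ 2^{45} ≡ 24 (mod 47). Verify: 2 × 24 = 48 ≡ 1 (mod 47)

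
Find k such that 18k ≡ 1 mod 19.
Since 19 is prime, by Fermat 18^(-1) ≡ 18^{17} ≡ 18 mod 19. Verify: 18 × 18 = 324 ≡ 1 mod 19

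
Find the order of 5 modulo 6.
Powers of 5 mod 6: 5^1≡5, 5^2≡1. ord_6(5) = 2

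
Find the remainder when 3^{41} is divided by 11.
By Fermat: 3^{10} ≡ 1 mod 11. 41 = 4×10 + 1. So 3^{41} ≡ 3^{1} ≡ 3 mod 11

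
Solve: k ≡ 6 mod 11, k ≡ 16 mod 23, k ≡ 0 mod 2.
M = 11 × 23 × 2 = 506. M₁ = 46, y₁ ≡ 6 mod 11. M₂ = 22, y₂ ≡ 22 mod 23. M₃ = 253, y₃ ≡ 1 mod 2. k = 6×46×6 + 16×22×22 + 0×253×1 ≡ 292 mod 506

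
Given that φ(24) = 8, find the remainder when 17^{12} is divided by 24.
By Euler: 17^{8} ≡ 1 mod 24 since gcd(17, 24) = 1. 12 = 1×8 + 4. So 17^{12} ≡ 17^{4} ≡ 1 mod 24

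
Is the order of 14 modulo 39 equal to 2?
Powers of 14 mod 39: 14^1≡14, 14^2≡1. First k with 14^k≡1 is k=2. Yes, ord_39(14) = 2.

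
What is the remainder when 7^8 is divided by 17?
By repeated squaring (mod 17): 7^{1}≡7, 7^{2}≡15, 7^{4}≡4, 7^{8}≡16. So 7^{8} ≡ 16 (mod 17)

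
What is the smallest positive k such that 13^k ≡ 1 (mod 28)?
Powers of 13 mod 28: 13^1≡13, 13^2≡1. So the order of 13 is 2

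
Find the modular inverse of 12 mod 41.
Since 41 is prime, by Fermat 12^(-1) ≡ 12^{39} ≡ 24 mod 41. Verify: 12 × 24 = 288 ≡ 1 mod 41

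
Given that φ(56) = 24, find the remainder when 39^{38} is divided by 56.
By Euler: 39^{24} ≡ 1 (mod 56) since gcd(39, 56) = 1. 38 = 1×24 + 14. So 39^{38} ≡ 39^{14} ≡ 9 (mod 56)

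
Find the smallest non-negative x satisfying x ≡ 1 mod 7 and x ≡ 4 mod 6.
M = 7 × 6 = 42. M₁ = 6, y₁ ≡ 6 mod 7. M₂ = 7, y₂ ≡ 1 mod 6. x = 1×6×6 + 4×7×1 ≡ 22 mod 42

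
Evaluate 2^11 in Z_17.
By repeated squaring mod 17: 2^{1}≡2, 2^{2}≡4, 2^{4}≡16, 2^{8}≡1. Then 2^{11} = 2^{8+2+1} ≡ 1 × 4 × 2 ≡ 8 mod 17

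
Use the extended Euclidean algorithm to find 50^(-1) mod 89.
Extended GCD: 50(-16) + 89(9) = 1. So 50^(-1) ≡ -16 ≡ 73 (mod 89). Verify: 50 × 73 = 3650 ≡ 1 (mod 89)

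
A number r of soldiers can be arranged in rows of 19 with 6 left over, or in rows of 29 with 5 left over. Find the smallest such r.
M = 19 × 29 = 551. M₁ = 29, y₁ ≡ 2 mod 19. M₂ = 19, y₂ ≡ 26 mod 29. r = 6×29×2 + 5×19×26 ≡ 63 mod 551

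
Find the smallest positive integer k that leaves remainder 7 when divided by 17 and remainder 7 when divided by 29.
M = 17 × 29 = 493. M₁ = 29, y₁ ≡ 10 (mod 17). M₂ = 17, y₂ ≡ 12 (mod 29). k = 7×29×10 + 7×17×12 ≡ 7 (mod 493)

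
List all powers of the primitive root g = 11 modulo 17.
11^1, 11^2, ..., 11^{16} mod 17: [11, 2, 5, 4, 10, 8, 3, 16, 6, 15, 12, 13, 7, 9, 14, 1]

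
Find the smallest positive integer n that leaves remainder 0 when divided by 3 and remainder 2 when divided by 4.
M = 3 × 4 = 12. M₁ = 4, y₁ ≡ 1 (mod 3). M₂ = 3, y₂ ≡ 3 (mod 4). n = 0×4×1 + 2×3×3 ≡ 6 (mod 12)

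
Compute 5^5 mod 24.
By repeated squaring mod 24: 5^{1}≡5, 5^{2}≡1, 5^{4}≡1. Then 5^{5} = 5^{4+1} ≡ 1 × 5 ≡ 5 mod 24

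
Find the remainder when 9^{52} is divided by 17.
By Fermat: 9^{16} ≡ 1 (mod 17). 52 = 3×16 + 4. So 9^{52} ≡ 9^{4} ≡ 16 (mod 17)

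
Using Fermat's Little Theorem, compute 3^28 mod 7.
By Fermat: 3^{6} ≡ 1 (mod 7). 28 = 4×6 + 4. So 3^{28} ≡ 3^{4} ≡ 4 (mod 7)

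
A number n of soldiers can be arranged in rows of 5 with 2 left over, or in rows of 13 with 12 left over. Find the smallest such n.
M = 5 × 13 = 65. M₁ = 13, y₁ ≡ 2 mod 5. M₂ = 5, y₂ ≡ 8 mod 13. n = 2×13×2 + 12×5×8 ≡ 12 mod 65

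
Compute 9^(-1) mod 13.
Since 13 is prime, by Fermat 9^(-1) ≡ 9^{11} ≡ 3 mod 13. Verify: 9 × 3 = 27 ≡ 1 mod 13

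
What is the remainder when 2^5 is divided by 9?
By repeated squaring (mod 9): 2^{1}≡2, 2^{2}≡4, 2^{4}≡7. Then 2^{5} = 2^{4+1} ≡ 7 × 2 ≡ 5 (mod 9)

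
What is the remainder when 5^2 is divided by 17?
5^{2} = 25 ≡ 8 (mod 17)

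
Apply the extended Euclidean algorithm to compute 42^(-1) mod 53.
Extended GCD: 42(24) + 53(-19) = 1. So 42^(-1) ≡ 24 mod 53. Verify: 42 × 24 = 1008 ≡ 1 mod 53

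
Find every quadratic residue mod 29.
Squares in Z_29*: {1, 4, 5, 6, 7, 9, 13, 16, 20, 22, 23, 24, 25, 28}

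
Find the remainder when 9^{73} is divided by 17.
By Fermat: 9^{16} ≡ 1 (mod 17). 73 = 4×16 + 9. So 9^{73} ≡ 9^{9} ≡ 9 (mod 17)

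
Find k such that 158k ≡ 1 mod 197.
Since 197 is prime, by Fermat 158^(-1) ≡ 158^{195} ≡ 101 mod 197. Verify: 158 × 101 = 15958 ≡ 1 mod 197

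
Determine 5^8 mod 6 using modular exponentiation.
By repeated squaring mod 6: 5^{1}≡5, 5^{2}≡1, 5^{4}≡1, 5^{8}≡1. So 5^{8} ≡ 1 mod 6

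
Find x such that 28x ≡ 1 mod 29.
Since 29 is prime, by Fermat 28^(-1) ≡ 28^{27} ≡ 28 mod 29. Verify: 28 × 28 = 784 ≡ 1 mod 29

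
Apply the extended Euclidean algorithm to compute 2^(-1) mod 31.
Extended GCD: 2(-15) + 31(1) = 1. So 2^(-1) ≡ -15 ≡ 16 mod 31. Verify: 2 × 16 = 32 ≡ 1 mod 31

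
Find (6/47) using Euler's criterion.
(6/47) = 6^{23} mod 47 = 1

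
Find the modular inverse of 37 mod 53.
Since 53 is prime, by Fermat 37^(-1) ≡ 37^{51} ≡ 43 (mod 53). Verify: 37 × 43 = 1591 ≡ 1 (mod 53)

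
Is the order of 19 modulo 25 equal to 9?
Powers of 19 mod 25: 19^1≡19, 19^2≡11, 19^3≡9, 19^4≡21, 19^5≡24, 19^6≡6, 19^7≡14, 19^8≡16, 19^9≡4, 19^10≡1. 19^9≡4≢1, so ord ≠ 9. No, the actual order is 10.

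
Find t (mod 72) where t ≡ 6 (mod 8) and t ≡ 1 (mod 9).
M = 8 × 9 = 72. M₁ = 9, y₁ ≡ 1 (mod 8). M₂ = 8, y₂ ≡ 8 (mod 9). t = 6×9×1 + 1×8×8 ≡ 46 (mod 72)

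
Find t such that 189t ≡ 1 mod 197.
Since 197 is prime, by Fermat 189^(-1) ≡ 189^{195} ≡ 123 mod 197. Verify: 189 × 123 = 23247 ≡ 1 mod 197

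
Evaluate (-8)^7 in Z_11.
By repeated squaring (mod 11): (-8)^{1}≡3, (-8)^{2}≡9, (-8)^{4}≡4. Then (-8)^{7} = (-8)^{4+2+1} ≡ 4 × 9 × 3 ≡ 9 (mod 11)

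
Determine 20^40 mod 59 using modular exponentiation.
By repeated squaring (mod 59): 20^{1}≡20, 20^{2}≡46, 20^{4}≡51, 20^{8}≡5, 20^{16}≡25, 20^{32}≡35. Then 20^{40} = 20^{32+8} ≡ 35 × 5 ≡ 57 (mod 59)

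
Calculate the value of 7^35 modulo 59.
By repeated squaring mod 59: 7^{1}≡7, 7^{2}≡49, 7^{4}≡41, 7^{8}≡29, 7^{16}≡15, 7^{32}≡48. Then 7^{35} = 7^{32+2+1} ≡ 48 × 49 × 7 ≡ 3 mod 59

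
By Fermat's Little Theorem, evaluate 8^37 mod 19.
By Fermat: 8^{18} ≡ 1 mod 19. 37 = 2×18 + 1. So 8^{37} ≡ 8^{1} ≡ 8 mod 19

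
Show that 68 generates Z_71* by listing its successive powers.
68^1, 68^2, ..., 68^{70} mod 71: [68, 9, 44, 10, 41, 19, 14, 29, 55, 48, 69, 6, 53, 54, 51, 60, 33, 43, 13, 32, 46, 4, 59, 36, 34, 40, 22, 5, 56, 45, 7, 50, 63, 24, 70, 3, 62, 27, 61, 30, 52, 57, 42, 16, 23, 2, 65, 18, 17, 20, 11, 38, 28, 58, 39, 25, 67, 12, 35, 37, 31, 49, 66, 15, 26, 64, 21, 8, 47, 1]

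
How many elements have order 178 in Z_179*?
There are φ(179-1) = φ(178) = 88 primitive roots modulo 179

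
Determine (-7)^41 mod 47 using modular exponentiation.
By repeated squaring (mod 47): (-7)^{1}≡40, (-7)^{2}≡2, (-7)^{4}≡4, (-7)^{8}≡16, (-7)^{16}≡21, (-7)^{32}≡18. Then (-7)^{41} = (-7)^{32+8+1} ≡ 18 × 16 × 40 ≡ 5 (mod 47)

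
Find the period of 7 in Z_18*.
Powers of 7 mod 18: 7^1≡7, 7^2≡13, 7^3≡1. So the order of 7 is 3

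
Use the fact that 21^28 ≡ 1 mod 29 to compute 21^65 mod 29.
By Fermat: 21^{28} ≡ 1 mod 29. 65 = 2×28 + 9. So 21^{65} ≡ 21^{9} ≡ 14 mod 29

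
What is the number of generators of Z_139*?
Number of primitive roots mod 139 = φ(p-1) = φ(138) = 44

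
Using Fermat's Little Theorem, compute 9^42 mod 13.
By Fermat: 9^{12} ≡ 1 (mod 13). 42 = 3×12 + 6. So 9^{42} ≡ 9^{6} ≡ 1 (mod 13)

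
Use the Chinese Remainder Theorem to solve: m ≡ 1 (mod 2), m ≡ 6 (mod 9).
M = 2 × 9 = 18. M₁ = 9, y₁ ≡ 1 (mod 2). M₂ = 2, y₂ ≡ 5 (mod 9). m = 1×9×1 + 6×2×5 ≡ 15 (mod 18)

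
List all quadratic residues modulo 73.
QRs mod 73: {1, 2, 3, 4, 6, 8, 9, 12, 16, 18, 19, 23, 24, 25, 27, 32, 35, 36, 37, 38, 41, 46, 48, 49, 50, 54, 55, 57, 61, 64, 65, 67, 69, 70, 71, 72}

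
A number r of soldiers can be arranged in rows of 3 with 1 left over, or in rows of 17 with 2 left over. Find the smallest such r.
M = 3 × 17 = 51. M₁ = 17, y₁ ≡ 2 (mod 3). M₂ = 3, y₂ ≡ 6 (mod 17). r = 1×17×2 + 2×3×6 ≡ 19 (mod 51)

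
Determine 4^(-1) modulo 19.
Since 19 is prime, by Fermat 4^(-1) ≡ 4^{17} ≡ 5 mod 19. Verify: 4 × 5 = 20 ≡ 1 mod 19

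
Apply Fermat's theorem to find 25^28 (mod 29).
By Fermat's Little Theorem, 25^{28} ≡ 1 (mod 29) since 29 is prime and gcd(25, 29) = 1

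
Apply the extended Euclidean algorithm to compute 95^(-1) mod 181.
Extended GCD: 95(-40) + 181(21) = 1. So 95^(-1) ≡ -40 ≡ 141 mod 181. Verify: 95 × 141 = 13395 ≡ 1 mod 181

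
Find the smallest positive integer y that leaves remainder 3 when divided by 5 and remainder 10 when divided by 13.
M = 5 × 13 = 65. M₁ = 13, y₁ ≡ 2 mod 5. M₂ = 5, y₂ ≡ 8 mod 13. y = 3×13×2 + 10×5×8 ≡ 23 mod 65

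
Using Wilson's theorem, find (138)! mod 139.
By Wilson's theorem, (138)! ≡ -1 ≡ 138 mod 139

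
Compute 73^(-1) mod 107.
Since 107 is prime, by Fermat 73^(-1) ≡ 73^{105} ≡ 22 mod 107. Verify: 73 × 22 = 1606 ≡ 1 mod 107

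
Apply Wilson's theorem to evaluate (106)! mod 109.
(108)! = (106)! × (107) × (108) ≡ -1 (mod 109). So (106)! ≡ -1 × [(108)(107)]^(-1) ≡ 54 (mod 109)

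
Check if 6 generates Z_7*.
6^{2} ≡ 1 (mod 7) and 2 < 6, so ord_7(6) = 2 ≠ 6 and 6 is not a primitive root.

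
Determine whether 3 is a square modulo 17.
By Euler's criterion: 3^{8} ≡ 16 (mod 17). Since this equals -1 (≡ 16), 3 is not a QR.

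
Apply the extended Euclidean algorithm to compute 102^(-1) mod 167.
Extended GCD: 102(-18) + 167(11) = 1. So 102^(-1) ≡ -18 ≡ 149 (mod 167). Verify: 102 × 149 = 15198 ≡ 1 (mod 167)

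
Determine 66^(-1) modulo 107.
Since 107 is prime, by Fermat 66^(-1) ≡ 66^{105} ≡ 60 mod 107. Verify: 66 × 60 = 3960 ≡ 1 mod 107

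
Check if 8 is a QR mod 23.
By Euler's criterion: 8^{11} ≡ 1 mod 23. Since this equals 1, 8 is a QR.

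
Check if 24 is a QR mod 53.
By Euler's criterion: 24^{26} ≡ 1 mod 53. Since this equals 1, 24 is a QR.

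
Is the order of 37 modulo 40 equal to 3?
Powers of 37 mod 40: 37^1≡37, 37^2≡9, 37^3≡13, 37^4≡1. 37^3≡13≢1, so ord ≠ 3. No, the actual order is 4.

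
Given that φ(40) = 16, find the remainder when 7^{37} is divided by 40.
By Euler: 7^{16} ≡ 1 (mod 40) since gcd(7, 40) = 1. 37 = 2×16 + 5. So 7^{37} ≡ 7^{5} ≡ 7 (mod 40)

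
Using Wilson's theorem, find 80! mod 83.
(82)! = (80)! × (81) × (82) ≡ -1 (mod 83). So (80)! ≡ -1 × [(82)(81)]^(-1) ≡ 41 (mod 83)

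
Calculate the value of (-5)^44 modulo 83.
By repeated squaring mod 83: (-5)^{1}≡78, (-5)^{2}≡25, (-5)^{4}≡44, (-5)^{8}≡27, (-5)^{16}≡65, (-5)^{32}≡75. Then (-5)^{44} = (-5)^{32+8+4} ≡ 75 × 27 × 44 ≡ 41 mod 83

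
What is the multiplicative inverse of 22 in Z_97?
Since 97 is prime, by Fermat 22^(-1) ≡ 22^{95} ≡ 75 (mod 97). Verify: 22 × 75 = 1650 ≡ 1 (mod 97)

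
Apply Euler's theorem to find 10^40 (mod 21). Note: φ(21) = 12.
By Euler: 10^{12} ≡ 1 (mod 21) since gcd(10, 21) = 1. 40 = 3×12 + 4. So 10^{40} ≡ 10^{4} ≡ 4 (mod 21)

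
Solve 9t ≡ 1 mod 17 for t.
Since 17 is prime, by Fermat 9^(-1) ≡ 9^{15} ≡ 2 mod 17. Verify: 9 × 2 = 18 ≡ 1 mod 17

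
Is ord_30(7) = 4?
Powers of 7 mod 30: 7^1≡7, 7^2≡19, 7^3≡13, 7^4≡1. First k with 7^k≡1 is k=4. Yes, ord_30(7) = 4.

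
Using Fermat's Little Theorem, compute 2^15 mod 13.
By Fermat: 2^{12} ≡ 1 (mod 13). So 2^{15} = 2^{12} · 2^{3} ≡ 2^{3} ≡ 8 (mod 13)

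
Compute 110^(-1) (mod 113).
Since 113 is prime, by Fermat 110^(-1) ≡ 110^{111} ≡ 75 (mod 113). Verify: 110 × 75 = 8250 ≡ 1 (mod 113)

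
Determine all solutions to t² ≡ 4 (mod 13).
The square roots of 4 mod 13 are 11 and 2. Verify: 11² = 121 ≡ 4 (mod 13)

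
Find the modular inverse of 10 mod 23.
Since 23 is prime, by Fermat 10^(-1) ≡ 10^{21} ≡ 7 mod 23. Verify: 10 × 7 = 70 ≡ 1 mod 23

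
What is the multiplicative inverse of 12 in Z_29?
Since 29 is prime, by Fermat 12^(-1) ≡ 12^{27} ≡ 17 mod 29. Verify: 12 × 17 = 204 ≡ 1 mod 29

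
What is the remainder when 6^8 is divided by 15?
By repeated squaring (mod 15): 6^{1}≡6, 6^{2}≡6, 6^{4}≡6, 6^{8}≡6. So 6^{8} ≡ 6 (mod 15)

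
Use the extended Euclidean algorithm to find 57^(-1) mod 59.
Extended GCD: 57(29) + 59(-28) = 1. So 57^(-1) ≡ 29 mod 59. Verify: 57 × 29 = 1653 ≡ 1 mod 59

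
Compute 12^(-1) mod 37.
Since 37 is prime, by Fermat 12^(-1) ≡ 12^{35} ≡ 34 mod 37. Verify: 12 × 34 = 408 ≡ 1 mod 37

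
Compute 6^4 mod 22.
6^{4} = 1296 ≡ 20 mod 22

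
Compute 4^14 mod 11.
Using Fermat: 4^{10} ≡ 1 (mod 11). 14 ≡ 4 (mod 10). So 4^{14} ≡ 4^{4} ≡ 3 (mod 11)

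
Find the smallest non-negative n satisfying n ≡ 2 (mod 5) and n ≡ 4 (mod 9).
M = 5 × 9 = 45. M₁ = 9, y₁ ≡ 4 (mod 5). M₂ = 5, y₂ ≡ 2 (mod 9). n = 2×9×4 + 4×5×2 ≡ 22 (mod 45)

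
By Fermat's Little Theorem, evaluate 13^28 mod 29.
By Fermat's Little Theorem, 13^{28} ≡ 1 mod 29 since 29 is prime and gcd(13, 29) = 1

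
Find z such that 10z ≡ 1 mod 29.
Since 29 is prime, by Fermat 10^(-1) ≡ 10^{27} ≡ 3 mod 29. Verify: 10 × 3 = 30 ≡ 1 mod 29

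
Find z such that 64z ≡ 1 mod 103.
Since 103 is prime, by Fermat 64^(-1) ≡ 64^{101} ≡ 66 mod 103. Verify: 64 × 66 = 4224 ≡ 1 mod 103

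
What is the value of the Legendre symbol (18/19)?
(18/19) = 18^{9} mod 19 = -1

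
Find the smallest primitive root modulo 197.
g = 2. Powers: [2, 4, 8, 16, 32, 64, 128, 59, ...] generates all 196 non-zero residues.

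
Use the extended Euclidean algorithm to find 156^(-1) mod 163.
Extended GCD: 156(-70) + 163(67) = 1. So 156^(-1) ≡ -70 ≡ 93 (mod 163). Verify: 156 × 93 = 14508 ≡ 1 (mod 163)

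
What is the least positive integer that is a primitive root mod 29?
g = 2. Powers: [2, 4, 8, 16, 3, 6, 12, 24, 19, ...] generates all 28 non-zero residues.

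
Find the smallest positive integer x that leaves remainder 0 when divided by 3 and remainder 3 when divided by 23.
M = 3 × 23 = 69. M₁ = 23, y₁ ≡ 2 (mod 3). M₂ = 3, y₂ ≡ 8 (mod 23). x = 0×23×2 + 3×3×8 ≡ 3 (mod 69)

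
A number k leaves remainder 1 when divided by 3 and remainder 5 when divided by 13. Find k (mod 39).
M = 3 × 13 = 39. M₁ = 13, y₁ ≡ 1 (mod 3). M₂ = 3, y₂ ≡ 9 (mod 13). k = 1×13×1 + 5×3×9 ≡ 31 (mod 39)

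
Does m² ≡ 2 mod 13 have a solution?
By Euler's criterion: 2^{6} ≡ 12 mod 13. Since this equals -1 (≡ 12), 2 is not a QR.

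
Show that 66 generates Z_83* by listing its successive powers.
66^1, 66^2, ..., 66^{82} mod 83: [66, 40, 67, 23, 24, 7, 47, 31, 54, 78, 2, 49, 80, 51, 46, 48, 14, 11, 62, 25, 73, 4, 15, 77, 19, 9, 13, 28, 22, 41, 50, 63, 8, 30, 71, 38, 18, 26, 56, 44, 82, 17, 43, 16, 60, 59, 76, 36, 52, 29, 5, 81, 34, 3, 32, 37, 35, 69, 72, 21, 58, 10, 79, 68, 6, 64, 74, 70, 55, 61, 42, 33, 20, 75, 53, 12, 45, 65, 57, 27, 39, 1]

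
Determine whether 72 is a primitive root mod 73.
72^{2} ≡ 1 (mod 73) and 2 < 72, so ord_73(72) = 2 ≠ 72 and 72 is not a primitive root.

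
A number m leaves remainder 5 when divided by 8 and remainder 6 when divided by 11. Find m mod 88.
M = 8 × 11 = 88. M₁ = 11, y₁ ≡ 3 mod 8. M₂ = 8, y₂ ≡ 7 mod 11. m = 5×11×3 + 6×8×7 ≡ 61 mod 88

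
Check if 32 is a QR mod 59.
By Euler's criterion: 32^{29} ≡ 58 mod 59. Since this equals -1 (≡ 58), 32 is not a QR.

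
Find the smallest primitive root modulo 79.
g = 3. For each prime q|78: 3^{39}≡78, 3^{26}≡23, 3^{6}≡18, none ≡ 1, so ord_79(3) = 78 and 3 is a primitive root.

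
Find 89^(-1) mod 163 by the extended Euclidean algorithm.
Extended GCD: 89(11) + 163(-6) = 1. So 89^(-1) ≡ 11 mod 163. Verify: 89 × 11 = 979 ≡ 1 mod 163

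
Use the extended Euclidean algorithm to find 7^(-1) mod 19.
Extended GCD: 7(-8) + 19(3) = 1. So 7^(-1) ≡ -8 ≡ 11 mod 19. Verify: 7 × 11 = 77 ≡ 1 mod 19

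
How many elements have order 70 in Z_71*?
There are φ(71-1) = φ(70) = 24 primitive roots modulo 71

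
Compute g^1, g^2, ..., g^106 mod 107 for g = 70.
70^1, 70^2, ..., 70^{106} mod 107: [70, 85, 65, 56, 68, 52, 2, 33, 63, 23, 5, 29, 104, 4, 66, 19, 46, 10, 58, 101, 8, 25, 38, 92, 20, 9, 95, 16, 50, 76, 77, 40, 18, 83, 32, 100, 45, 47, 80, 36, 59, 64, 93, 90, 94, 53, 72, 11, 21, 79, 73, 81, 106, 37, 22, 42, 51, 39, 55, 105, 74, 44, 84, 102, 78, 3, 103, 41, 88, 61, 97, 49, 6, 99, 82, 69, 15, 87, 98, 12, 91, 57, 31, 30, 67, 89, 24, 75, 7, 62, 60, 27, 71, 48, 43, 14, 17, 13, 54, 35, 96, 86, 28, 34, 26, 1]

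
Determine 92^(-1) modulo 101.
Since 101 is prime, by Fermat 92^(-1) ≡ 92^{99} ≡ 56 (mod 101). Verify: 92 × 56 = 5152 ≡ 1 (mod 101)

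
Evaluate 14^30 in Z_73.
By repeated squaring mod 73: 14^{1}≡14, 14^{2}≡50, 14^{4}≡18, 14^{8}≡32, 14^{16}≡2. Then 14^{30} = 14^{16+8+4+2} ≡ 2 × 32 × 18 × 50 ≡ 3 mod 73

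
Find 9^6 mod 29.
By repeated squaring mod 29: 9^{1}≡9, 9^{2}≡23, 9^{4}≡7. Then 9^{6} = 9^{4+2} ≡ 7 × 23 ≡ 16 mod 29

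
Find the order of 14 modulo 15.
Powers of 14 mod 15: 14^1≡14, 14^2≡1. ord_15(14) = 2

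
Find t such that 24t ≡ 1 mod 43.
Since 43 is prime, by Fermat 24^(-1) ≡ 24^{41} ≡ 9 mod 43. Verify: 24 × 9 = 216 ≡ 1 mod 43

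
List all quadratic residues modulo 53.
Squares in Z_53*: {1, 4, 6, 7, 9, 10, 11, 13, 15, 16, 17, 24, 25, 28, 29, 36, 37, 38, 40, 42, 43, 44, 46, 47, 49, 52}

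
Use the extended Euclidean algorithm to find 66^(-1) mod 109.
Extended GCD: 66(38) + 109(-23) = 1. So 66^(-1) ≡ 38 (mod 109). Verify: 66 × 38 = 2508 ≡ 1 (mod 109)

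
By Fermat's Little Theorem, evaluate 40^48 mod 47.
By Fermat: 40^{46} ≡ 1 (mod 47). So 40^{48} = 40^{46} · 40^{2} ≡ 40^{2} ≡ 2 (mod 47)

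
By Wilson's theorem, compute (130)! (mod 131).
By Wilson's theorem, (130)! ≡ -1 ≡ 130 (mod 131)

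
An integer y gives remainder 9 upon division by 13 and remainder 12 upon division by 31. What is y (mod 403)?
M = 13 × 31 = 403. M₁ = 31, y₁ ≡ 8 (mod 13). M₂ = 13, y₂ ≡ 12 (mod 31). y = 9×31×8 + 12×13×12 ≡ 74 (mod 403)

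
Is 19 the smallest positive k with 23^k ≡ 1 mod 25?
Powers of 23 mod 25: 23^1≡23, 23^2≡4, 23^3≡17, 23^4≡16, 23^5≡18, 23^6≡14, 23^7≡22, 23^8≡6, 23^9≡13, 23^10≡24, 23^11≡2, 23^12≡21, 23^13≡8, 23^14≡9, 23^15≡7, 23^16≡11, 23^17≡3, 23^18≡19, 23^19≡12, 23^20≡1. 23^19≡12≢1, so ord ≠ 19. No, the actual order is 20.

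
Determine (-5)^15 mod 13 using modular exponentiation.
Using Fermat: (-5)^{12} ≡ 1 (mod 13). 15 ≡ 3 (mod 12). So (-5)^{15} ≡ (-5)^{3} ≡ 5 (mod 13)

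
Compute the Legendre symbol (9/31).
(9/31) = 9^{15} mod 31 = 1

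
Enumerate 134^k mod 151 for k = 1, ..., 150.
134^1, 134^2, ..., 134^{150} mod 151: [134, 138, 70, 18, 147, 68, 52, 22, 79, 16, 30, 94, 63, 137, 87, 31, 77, 50, 56, 105, 27, 145, 102, 78, 33, 43, 24, 45, 141, 19, 130, 55, 122, 40, 75, 84, 82, 116, 142, 2, 117, 125, 140, 36, 143, 136, 104, 44, 7, 32, 60, 37, 126, 123, 23, 62, 3, 100, 112, 59, 54, 139, 53, 5, 66, 86, 48, 90, 131, 38, 109, 110, 93, 80, 150, 17, 13, 81, 133, 4, 83, 99, 129, 72, 135, 121, 57, 88, 14, 64, 120, 74, 101, 95, 46, 124, 6, 49, 73, 118, 108, 127, 106, 10, 132, 21, 96, 29, 111, 76, 67, 69, 35, 9, 149, 34, 26, 11, 115, 8, 15, 47, 107, 144, 119, 91, 114, 25, 28, 128, 89, 148, 51, 39, 92, 97, 12, 98, 146, 85, 65, 103, 61, 20, 113, 42, 41, 58, 71, 1]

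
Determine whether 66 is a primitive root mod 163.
ord_163(66) divides 162. For each prime q|162: 66^{81}≡162, 66^{54}≡58, none ≡ 1. So 66 has order 162 and is a primitive root mod 163.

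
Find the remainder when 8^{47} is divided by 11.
By Fermat: 8^{10} ≡ 1 (mod 11). 47 = 4×10 + 7. So 8^{47} ≡ 8^{7} ≡ 2 (mod 11)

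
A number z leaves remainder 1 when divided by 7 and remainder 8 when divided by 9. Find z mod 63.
M = 7 × 9 = 63. M₁ = 9, y₁ ≡ 4 mod 7. M₂ = 7, y₂ ≡ 4 mod 9. z = 1×9×4 + 8×7×4 ≡ 8 mod 63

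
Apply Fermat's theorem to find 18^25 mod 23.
By Fermat: 18^{22} ≡ 1 mod 23. So 18^{25} = 18^{22} · 18^{3} ≡ 18^{3} ≡ 13 mod 23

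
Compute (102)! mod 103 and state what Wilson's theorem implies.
(102)! mod 103 = 102. Since this equals -1 (mod 103), Wilson confirms 103 is prime.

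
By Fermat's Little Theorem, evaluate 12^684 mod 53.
By Fermat: 12^{52} ≡ 1 mod 53. 684 ≡ 8 mod 52. So 12^{684} ≡ 12^{8} ≡ 10 mod 53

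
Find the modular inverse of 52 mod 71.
Since 71 is prime, by Fermat 52^(-1) ≡ 52^{69} ≡ 56 (mod 71). Verify: 52 × 56 = 2912 ≡ 1 (mod 71)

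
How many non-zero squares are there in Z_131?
For prime 131, there are (p-1)/2 = (131-1)/2 = 65 quadratic residues (excluding 0).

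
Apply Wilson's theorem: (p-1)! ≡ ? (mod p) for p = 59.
By Wilson's theorem, (58)! ≡ -1 ≡ 58 (mod 59)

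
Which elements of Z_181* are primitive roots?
There are φ(180) = 48 primitive roots mod 181: {2, 10, 18, 21, 23, 24, 28, 41, 47, 50, 53, 54, 57, 58, 63, 66, 69, 76, 77, 78, 83, 84, 85, 90, 91, 96, 97, 98, 103, 104, 105, 112, 115, 118, 123, 124, 127, 128, 131, 134, 140, 153, 157, 158, 160, 163, 171, 179}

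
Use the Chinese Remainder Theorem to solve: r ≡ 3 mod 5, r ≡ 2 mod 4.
M = 5 × 4 = 20. M₁ = 4, y₁ ≡ 4 mod 5. M₂ = 5, y₂ ≡ 1 mod 4. r = 3×4×4 + 2×5×1 ≡ 18 mod 20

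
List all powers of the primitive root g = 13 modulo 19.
13^1, 13^2, ..., 13^{18} mod 19: [13, 17, 12, 4, 14, 11, 10, 16, 18, 6, 2, 7, 15, 5, 8, 9, 3, 1]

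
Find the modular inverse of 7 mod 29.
Since 29 is prime, by Fermat 7^(-1) ≡ 7^{27} ≡ 25 mod 29. Verify: 7 × 25 = 175 ≡ 1 mod 29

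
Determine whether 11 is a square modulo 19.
By Euler's criterion: 11^{9} ≡ 1 mod 19. Since this equals 1, 11 is a QR.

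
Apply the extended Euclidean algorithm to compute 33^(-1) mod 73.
Extended GCD: 33(31) + 73(-14) = 1. So 33^(-1) ≡ 31 (mod 73). Verify: 33 × 31 = 1023 ≡ 1 (mod 73)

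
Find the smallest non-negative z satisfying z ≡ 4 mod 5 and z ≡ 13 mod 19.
M = 5 × 19 = 95. M₁ = 19, y₁ ≡ 4 mod 5. M₂ = 5, y₂ ≡ 4 mod 19. z = 4×19×4 + 13×5×4 ≡ 89 mod 95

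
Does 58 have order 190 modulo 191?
ord_191(58) divides 190. For each prime q|190: 58^{95}≡190, 58^{38}≡184, 58^{10}≡52, none ≡ 1. So 58 has order 190 and is a primitive root mod 191.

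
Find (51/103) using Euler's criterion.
(51/103) = 51^{51} mod 103 = -1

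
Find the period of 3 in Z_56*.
Powers of 3 mod 56: 3^1≡3, 3^2≡9, 3^3≡27, 3^4≡25, 3^5≡19, 3^6≡1. ord_56(3) = 6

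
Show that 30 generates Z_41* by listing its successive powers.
30^1, 30^2, ..., 30^{40} mod 41: [30, 39, 22, 4, 38, 33, 6, 16, 29, 9, 24, 23, 34, 36, 14, 10, 13, 21, 15, 40, 11, 2, 19, 37, 3, 8, 35, 25, 12, 32, 17, 18, 7, 5, 27, 31, 28, 20, 26, 1]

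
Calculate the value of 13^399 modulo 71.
Using Fermat: 13^{70} ≡ 1 (mod 71). 399 ≡ 49 (mod 70). So 13^{399} ≡ 13^{49} ≡ 46 (mod 71)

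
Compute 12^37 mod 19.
Using Fermat: 12^{18} ≡ 1 (mod 19). 37 ≡ 1 (mod 18). So 12^{37} ≡ 12^{1} ≡ 12 (mod 19)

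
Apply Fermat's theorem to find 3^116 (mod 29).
By Fermat: 3^{28} ≡ 1 (mod 29). 116 = 4×28 + 4. So 3^{116} ≡ 3^{4} ≡ 23 (mod 29)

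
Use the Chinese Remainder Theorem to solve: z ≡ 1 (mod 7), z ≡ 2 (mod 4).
M = 7 × 4 = 28. M₁ = 4, y₁ ≡ 2 (mod 7). M₂ = 7, y₂ ≡ 3 (mod 4). z = 1×4×2 + 2×7×3 ≡ 22 (mod 28)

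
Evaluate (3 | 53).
(3/53) = 3^{26} mod 53 = -1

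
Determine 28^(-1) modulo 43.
Since 43 is prime, by Fermat 28^(-1) ≡ 28^{41} ≡ 20 mod 43. Verify: 28 × 20 = 560 ≡ 1 mod 43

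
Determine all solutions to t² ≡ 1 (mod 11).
The square roots of 1 mod 11 are 1 and 10. Verify: 1² = 1 ≡ 1 (mod 11)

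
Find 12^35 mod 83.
By repeated squaring mod 83: 12^{1}≡12, 12^{2}≡61, 12^{4}≡69, 12^{8}≡30, 12^{16}≡70, 12^{32}≡3. Then 12^{35} = 12^{32+2+1} ≡ 3 × 61 × 12 ≡ 38 mod 83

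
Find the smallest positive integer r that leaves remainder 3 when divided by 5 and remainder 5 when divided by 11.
M = 5 × 11 = 55. M₁ = 11, y₁ ≡ 1 (mod 5). M₂ = 5, y₂ ≡ 9 (mod 11). r = 3×11×1 + 5×5×9 ≡ 38 (mod 55)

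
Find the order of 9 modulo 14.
Powers of 9 mod 14: 9^1≡9, 9^2≡11, 9^3≡1. ord_14(9) = 3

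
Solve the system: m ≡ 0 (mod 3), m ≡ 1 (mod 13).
M = 3 × 13 = 39. M₁ = 13, y₁ ≡ 1 (mod 3). M₂ = 3, y₂ ≡ 9 (mod 13). m = 0×13×1 + 1×3×9 ≡ 27 (mod 39)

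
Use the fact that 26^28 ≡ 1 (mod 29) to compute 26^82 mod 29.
By Fermat: 26^{28} ≡ 1 (mod 29). 82 = 2×28 + 26. So 26^{82} ≡ 26^{26} ≡ 13 (mod 29)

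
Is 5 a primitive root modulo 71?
5^{5} ≡ 1 (mod 71) and 5 < 70, so ord_71(5) = 5 ≠ 70 and 5 is not a primitive root.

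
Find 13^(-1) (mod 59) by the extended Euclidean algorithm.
Extended GCD: 13(-9) + 59(2) = 1. So 13^(-1) ≡ -9 ≡ 50 (mod 59). Verify: 13 × 50 = 650 ≡ 1 (mod 59)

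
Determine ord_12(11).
Powers of 11 mod 12: 11^1≡11, 11^2≡1. ord_12(11) = 2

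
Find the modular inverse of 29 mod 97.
Since 97 is prime, by Fermat 29^(-1) ≡ 29^{95} ≡ 87 mod 97. Verify: 29 × 87 = 2523 ≡ 1 mod 97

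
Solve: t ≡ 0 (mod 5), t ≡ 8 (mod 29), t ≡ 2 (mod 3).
M = 5 × 29 × 3 = 435. M₁ = 87, y₁ ≡ 3 (mod 5). M₂ = 15, y₂ ≡ 2 (mod 29). M₃ = 145, y₃ ≡ 1 (mod 3). t = 0×87×3 + 8×15×2 + 2×145×1 ≡ 95 (mod 435)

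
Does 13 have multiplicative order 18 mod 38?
Powers of 13 mod 38: 13^1≡13, 13^2≡17, 13^3≡31, 13^4≡23, 13^5≡33, 13^6≡11, 13^7≡29, 13^8≡35, 13^9≡37, 13^10≡25, 13^11≡21, 13^12≡7, 13^13≡15, 13^14≡5, 13^15≡27, 13^16≡9, 13^17≡3, 13^18≡1. First k with 13^k≡1 is k=18. Yes, ord_38(13) = 18.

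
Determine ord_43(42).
Powers of 42 mod 43: 42^1≡42, 42^2≡1. Order = 2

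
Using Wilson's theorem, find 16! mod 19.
(18)! = (16)! × (17) × (18) ≡ -1 (mod 19). So (16)! ≡ -1 × [(18)(17)]^(-1) ≡ 9 (mod 19)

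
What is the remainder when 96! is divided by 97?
By Wilson's theorem, (96)! ≡ -1 ≡ 96 mod 97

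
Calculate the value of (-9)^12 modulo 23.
By repeated squaring (mod 23): (-9)^{1}≡14, (-9)^{2}≡12, (-9)^{4}≡6, (-9)^{8}≡13. Then (-9)^{12} = (-9)^{8+4} ≡ 13 × 6 ≡ 9 (mod 23)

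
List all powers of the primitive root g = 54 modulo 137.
54^1, 54^2, ..., 54^{136} mod 137: [54, 39, 51, 14, 71, 135, 29, 59, 35, 109, 132, 4, 79, 19, 67, 56, 10, 129, 116, 99, 3, 25, 117, 16, 42, 76, 131, 87, 40, 105, 53, 122, 12, 100, 57, 64, 31, 30, 113, 74, 23, 9, 75, 77, 48, 126, 91, 119, 124, 120, 41, 22, 92, 36, 26, 34, 55, 93, 90, 65, 85, 69, 27, 88, 94, 7, 104, 136, 83, 98, 86, 123, 66, 2, 108, 78, 102, 28, 5, 133, 58, 118, 70, 81, 127, 8, 21, 38, 134, 112, 20, 121, 95, 61, 6, 50, 97, 32, 84, 15, 125, 37, 80, 73, 106, 107, 24, 63, 114, 128, 62, 60, 89, 11, 46, 18, 13, 17, 96, 115, 45, 101, 111, 103, 82, 44, 47, 72, 52, 68, 110, 49, 43, 130, 33, 1]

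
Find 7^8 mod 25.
By repeated squaring mod 25: 7^{1}≡7, 7^{2}≡24, 7^{4}≡1, 7^{8}≡1. So 7^{8} ≡ 1 mod 25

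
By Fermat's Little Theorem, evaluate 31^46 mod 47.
By Fermat's Little Theorem, 31^{46} ≡ 1 mod 47 since 47 is prime and gcd(31, 47) = 1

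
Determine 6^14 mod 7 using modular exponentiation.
Using Fermat: 6^{6} ≡ 1 (mod 7). 14 ≡ 2 (mod 6). So 6^{14} ≡ 6^{2} ≡ 1 (mod 7)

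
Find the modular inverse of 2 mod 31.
Since 31 is prime, by Fermat 2^(-1) ≡ 2^{29} ≡ 16 (mod 31). Verify: 2 × 16 = 32 ≡ 1 (mod 31)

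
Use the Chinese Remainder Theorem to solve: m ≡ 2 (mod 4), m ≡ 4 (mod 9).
M = 4 × 9 = 36. M₁ = 9, y₁ ≡ 1 (mod 4). M₂ = 4, y₂ ≡ 7 (mod 9). m = 2×9×1 + 4×4×7 ≡ 22 (mod 36)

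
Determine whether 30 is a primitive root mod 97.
30^{32} ≡ 1 mod 97 and 32 < 96, so ord_97(30) = 32 ≠ 96 and 30 is not a primitive root.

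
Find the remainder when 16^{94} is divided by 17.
By Fermat: 16^{16} ≡ 1 mod 17. 94 = 5×16 + 14. So 16^{94} ≡ 16^{14} ≡ 1 mod 17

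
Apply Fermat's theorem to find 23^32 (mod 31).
By Fermat: 23^{30} ≡ 1 (mod 31). So 23^{32} = 23^{30} · 23^{2} ≡ 23^{2} ≡ 2 (mod 31)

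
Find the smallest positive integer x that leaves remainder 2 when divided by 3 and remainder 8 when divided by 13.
M = 3 × 13 = 39. M₁ = 13, y₁ ≡ 1 mod 3. M₂ = 3, y₂ ≡ 9 mod 13. x = 2×13×1 + 8×3×9 ≡ 8 mod 39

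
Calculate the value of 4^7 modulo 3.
Using Fermat: 4^{2} ≡ 1 (mod 3). 7 ≡ 1 (mod 2). So 4^{7} ≡ 4^{1} ≡ 1 (mod 3)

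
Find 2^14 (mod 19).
By repeated squaring (mod 19): 2^{1}≡2, 2^{2}≡4, 2^{4}≡16, 2^{8}≡9. Then 2^{14} = 2^{8+4+2} ≡ 9 × 16 × 4 ≡ 6 (mod 19)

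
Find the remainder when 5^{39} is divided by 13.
By Fermat: 5^{12} ≡ 1 (mod 13). 39 = 3×12 + 3. So 5^{39} ≡ 5^{3} ≡ 8 (mod 13)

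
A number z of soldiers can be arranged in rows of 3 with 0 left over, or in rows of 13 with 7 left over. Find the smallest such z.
M = 3 × 13 = 39. M₁ = 13, y₁ ≡ 1 (mod 3). M₂ = 3, y₂ ≡ 9 (mod 13). z = 0×13×1 + 7×3×9 ≡ 33 (mod 39)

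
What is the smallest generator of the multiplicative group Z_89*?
g = 3. Powers: [3, 9, 27, 81, 65, 17, 51, 64, 14, 42, ...] generates all 88 non-zero residues.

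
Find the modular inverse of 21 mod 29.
Since 29 is prime, by Fermat 21^(-1) ≡ 21^{27} ≡ 18 mod 29. Verify: 21 × 18 = 378 ≡ 1 mod 29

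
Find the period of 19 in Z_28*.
Powers of 19 mod 28: 19^1≡19, 19^2≡25, 19^3≡27, 19^4≡9, 19^5≡3, 19^6≡1. So the order of 19 is 6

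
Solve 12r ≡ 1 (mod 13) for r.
Since 13 is prime, by Fermat 12^(-1) ≡ 12^{11} ≡ 12 (mod 13). Verify: 12 × 12 = 144 ≡ 1 (mod 13)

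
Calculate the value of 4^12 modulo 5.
Using Fermat: 4^{4} ≡ 1 (mod 5). 12 ≡ 0 (mod 4). So 4^{12} ≡ 4^{0} ≡ 1 (mod 5)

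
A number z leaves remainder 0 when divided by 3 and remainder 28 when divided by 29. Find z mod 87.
M = 3 × 29 = 87. M₁ = 29, y₁ ≡ 2 mod 3. M₂ = 3, y₂ ≡ 10 mod 29. z = 0×29×2 + 28×3×10 ≡ 57 mod 87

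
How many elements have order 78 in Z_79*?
A prime p has φ(p-1) primitive roots; here φ(78) = 24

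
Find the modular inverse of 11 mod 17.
Since 17 is prime, by Fermat 11^(-1) ≡ 11^{15} ≡ 14 mod 17. Verify: 11 × 14 = 154 ≡ 1 mod 17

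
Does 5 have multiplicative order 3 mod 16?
Powers of 5 mod 16: 5^1≡5, 5^2≡9, 5^3≡13, 5^4≡1. 5^3≡13≢1, so ord ≠ 3. No, the actual order is 4.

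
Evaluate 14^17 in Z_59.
By repeated squaring (mod 59): 14^{1}≡14, 14^{2}≡19, 14^{4}≡7, 14^{8}≡49, 14^{16}≡41. Then 14^{17} = 14^{16+1} ≡ 41 × 14 ≡ 43 (mod 59)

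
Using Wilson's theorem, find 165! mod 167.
(166)! = (165)! × (166) ≡ -1 mod 167. So (165)! ≡ -1 × (166)^(-1) ≡ (-1)×(-1) = 1 mod 167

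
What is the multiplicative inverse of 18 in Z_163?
Since 163 is prime, by Fermat 18^(-1) ≡ 18^{161} ≡ 154 (mod 163). Verify: 18 × 154 = 2772 ≡ 1 (mod 163)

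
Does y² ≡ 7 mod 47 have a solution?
By Euler's criterion: 7^{23} ≡ 1 mod 47. Since this equals 1, 7 is a QR.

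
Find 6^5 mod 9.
By repeated squaring mod 9: 6^{1}≡6, 6^{2}≡0, 6^{4}≡0. Then 6^{5} = 6^{4+1} ≡ 0 × 6 ≡ 0 mod 9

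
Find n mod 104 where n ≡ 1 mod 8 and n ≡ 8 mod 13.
M = 8 × 13 = 104. M₁ = 13, y₁ ≡ 5 mod 8. M₂ = 8, y₂ ≡ 5 mod 13. n = 1×13×5 + 8×8×5 ≡ 73 mod 104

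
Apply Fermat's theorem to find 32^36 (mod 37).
By Fermat's Little Theorem, 32^{36} ≡ 1 (mod 37) since 37 is prime and gcd(32, 37) = 1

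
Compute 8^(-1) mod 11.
Since 11 is prime, by Fermat 8^(-1) ≡ 8^{9} ≡ 7 mod 11. Verify: 8 × 7 = 56 ≡ 1 mod 11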